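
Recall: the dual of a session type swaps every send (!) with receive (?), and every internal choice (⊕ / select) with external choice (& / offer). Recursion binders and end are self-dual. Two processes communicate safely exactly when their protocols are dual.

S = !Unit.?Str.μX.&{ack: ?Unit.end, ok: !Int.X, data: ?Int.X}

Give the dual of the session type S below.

?Unit.!Str.μX.⊕{ack: !Unit.end, ok: ?Int.X, data: !Int.X}

!Unit → ?Unit
  ?Str → !Str
    μX → μX  (rec unchanged)
      &{ack,ok,data} → ⊕{ack,ok,data}  (&→⊕)
        case ack:
          ?Unit → !Unit
            end self-dual
        case ok:
          !Int → ?Int
            X self-dual
        case data:
          ?Int → !Int
            X self-dual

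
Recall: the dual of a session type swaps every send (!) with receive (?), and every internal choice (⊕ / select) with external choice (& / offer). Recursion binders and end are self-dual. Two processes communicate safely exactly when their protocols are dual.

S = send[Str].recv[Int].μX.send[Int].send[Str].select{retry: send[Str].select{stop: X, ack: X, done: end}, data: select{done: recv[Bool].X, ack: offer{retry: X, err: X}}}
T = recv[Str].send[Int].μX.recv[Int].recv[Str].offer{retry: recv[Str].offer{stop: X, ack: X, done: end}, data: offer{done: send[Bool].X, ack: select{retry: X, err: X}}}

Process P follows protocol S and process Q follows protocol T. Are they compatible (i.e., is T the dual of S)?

send[Str] vs recv[Str]  ok
  recv[Int] vs send[Int]  ok
    μX vs μX  ok (binder kept)
      send[Int] vs recv[Int]  ok
        send[Str] vs recv[Str]  ok
          select{retry,data} vs offer{retry,data}  ok labels match
            [retry]
              send[Str] vs recv[Str]  ok
                select{stop,ack,done} vs offer{stop,ack,done}  ok labels match
                  [stop]
                    X vs X  ok
                  [ack]
                    X vs X  ok
                  [done]
                    end vs end  ok
            [data]
              select{done,ack} vs offer{done,ack}  ok labels match
                [done]
                  recv[Bool] vs send[Bool]  ok
                    X vs X  ok
                [ack]
                  offer{retry,err} vs select{retry,err}  ok labels match
                    [retry]
                      X vs X  ok
                    [err]
                      X vs X  ok

YES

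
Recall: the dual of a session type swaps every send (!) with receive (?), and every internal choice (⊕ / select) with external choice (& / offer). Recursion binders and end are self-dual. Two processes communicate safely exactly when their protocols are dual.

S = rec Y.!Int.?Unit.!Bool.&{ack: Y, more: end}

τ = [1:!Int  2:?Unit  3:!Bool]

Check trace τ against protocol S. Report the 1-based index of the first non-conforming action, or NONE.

NONE

[1] !Int  match  now at ?Unit.!Bool.&{ack: rec Y.…, more: end}
[2] ?Unit  match  now at !Bool.&{ack: rec Y.…, more: end}
[3] !Bool  match  now at &{ack: rec Y.…, more: end}
τ conforms to S (length 3)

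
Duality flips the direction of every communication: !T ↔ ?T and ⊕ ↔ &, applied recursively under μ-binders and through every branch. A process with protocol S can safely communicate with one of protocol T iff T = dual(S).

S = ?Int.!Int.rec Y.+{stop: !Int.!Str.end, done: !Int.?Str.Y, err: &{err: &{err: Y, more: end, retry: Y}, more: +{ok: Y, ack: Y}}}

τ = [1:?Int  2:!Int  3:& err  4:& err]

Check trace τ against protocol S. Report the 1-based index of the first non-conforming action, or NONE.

[1] ?Int  ✓  now at !Int.rec Y.…
[2] !Int  ✓  now at rec Y.…
[3] got & err, protocol expects + stop or + done or + err  ✗

3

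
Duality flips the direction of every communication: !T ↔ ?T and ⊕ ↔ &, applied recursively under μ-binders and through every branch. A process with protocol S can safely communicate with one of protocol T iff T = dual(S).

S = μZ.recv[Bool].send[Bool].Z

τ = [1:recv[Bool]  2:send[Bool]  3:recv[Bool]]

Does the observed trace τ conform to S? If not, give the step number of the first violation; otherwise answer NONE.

[1] recv[Bool]  ✓  cont: send[Bool].μZ.…
[2] send[Bool]  ✓  cont: μZ.…
[3] recv[Bool]  ✓  cont: send[Bool].μZ.…
τ conforms to S (length 3)

NONE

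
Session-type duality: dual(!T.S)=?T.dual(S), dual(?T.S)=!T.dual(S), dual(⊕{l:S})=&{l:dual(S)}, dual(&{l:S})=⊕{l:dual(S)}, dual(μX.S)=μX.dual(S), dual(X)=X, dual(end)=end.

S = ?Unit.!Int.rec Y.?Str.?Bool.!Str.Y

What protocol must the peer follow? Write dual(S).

?Unit = !Unit
  !Int = ?Int
    rec Y = rec Y  (rec unchanged)
      ?Str = !Str
        ?Bool = !Bool
          !Str = ?Str
            Y self-dual

!Unit.?Int.rec Y.!Str.!Bool.?Str.Y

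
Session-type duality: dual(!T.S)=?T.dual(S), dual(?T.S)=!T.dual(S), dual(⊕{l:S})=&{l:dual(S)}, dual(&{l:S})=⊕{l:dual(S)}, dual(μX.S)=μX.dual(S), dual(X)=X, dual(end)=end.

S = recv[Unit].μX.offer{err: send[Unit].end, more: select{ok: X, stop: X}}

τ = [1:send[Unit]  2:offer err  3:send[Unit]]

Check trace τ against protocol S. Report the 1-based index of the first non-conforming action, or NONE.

@1 got send[Unit], protocol expects recv[Unit]  ✗

1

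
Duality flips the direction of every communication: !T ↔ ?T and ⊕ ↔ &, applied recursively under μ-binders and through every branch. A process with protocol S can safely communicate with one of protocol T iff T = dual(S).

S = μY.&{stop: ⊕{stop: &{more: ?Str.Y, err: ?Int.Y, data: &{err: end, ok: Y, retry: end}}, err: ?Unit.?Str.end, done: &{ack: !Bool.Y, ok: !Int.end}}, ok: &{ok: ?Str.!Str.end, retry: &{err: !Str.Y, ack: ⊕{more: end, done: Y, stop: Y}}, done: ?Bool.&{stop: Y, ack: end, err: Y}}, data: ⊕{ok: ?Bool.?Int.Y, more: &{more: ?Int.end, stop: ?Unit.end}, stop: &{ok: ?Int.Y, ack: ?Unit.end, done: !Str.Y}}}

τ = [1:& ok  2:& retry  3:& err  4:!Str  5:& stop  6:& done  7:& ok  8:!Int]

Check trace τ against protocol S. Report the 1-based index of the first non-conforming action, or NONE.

step 1: & ok  match  state: &{ok: ?Str.!Str.end, retry: &{err: !Str.μY.…, ack: ⊕{more: end, done: μY.…, stop: μY.…}}, done: ?Bool.&{stop: μY.…, ack: end, err: μY.…}}
step 2: & retry  match  state: &{err: !Str.μY.…, ack: ⊕{more: end, done: μY.…, stop: μY.…}}
step 3: & err  match  state: !Str.μY.…
step 4: !Str  match  state: μY.…
step 5: & stop  match  state: ⊕{stop: &{more: ?Str.μY.…, err: ?Int.μY.…, data: &{err: end, ok: μY.…, retry: end}}, err: ?Unit.?Str.end, done: &{ack: !Bool.μY.…, ok: !Int.end}}
step 6: got & done, protocol expects ⊕ stop or ⊕ err or ⊕ done  ✗

6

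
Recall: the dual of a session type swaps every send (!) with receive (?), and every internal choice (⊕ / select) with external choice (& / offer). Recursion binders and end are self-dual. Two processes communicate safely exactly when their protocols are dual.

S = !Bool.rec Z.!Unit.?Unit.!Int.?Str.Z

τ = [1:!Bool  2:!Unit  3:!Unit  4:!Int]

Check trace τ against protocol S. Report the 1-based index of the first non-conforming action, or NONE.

3

@1 !Bool  ok  state: rec Z.…
@2 !Unit  ok  state: ?Unit.!Int.?Str.rec Z.…
@3 got !Unit, protocol expects ?Unit  ✗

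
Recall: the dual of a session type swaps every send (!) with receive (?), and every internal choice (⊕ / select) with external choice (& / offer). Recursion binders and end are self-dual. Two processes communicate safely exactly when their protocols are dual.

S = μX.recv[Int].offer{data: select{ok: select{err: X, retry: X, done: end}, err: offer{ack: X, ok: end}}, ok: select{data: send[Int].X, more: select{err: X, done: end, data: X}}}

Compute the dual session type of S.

μX.send[Int].select{data: offer{ok: offer{err: X, retry: X, done: end}, err: select{ack: X, ok: end}}, ok: offer{data: recv[Int].X, more: offer{err: X, done: end, data: X}}}

μX → μX  (binder kept)
  recv[Int] → send[Int]
    offer{data,ok} → select{data,ok}  (offer→select)
      • data:
        select{ok,err} → offer{ok,err}  (select→offer)
          • ok:
            select{err,retry,done} → offer{err,retry,done}  (select→offer)
              • err:
                X ↦ X
              • retry:
                X ↦ X
              • done:
                end ↦ end
          • err:
            offer{ack,ok} → select{ack,ok}  (offer→select)
              • ack:
                X ↦ X
              • ok:
                end ↦ end
      • ok:
        select{data,more} → offer{data,more}  (select→offer)
          • data:
            send[Int] → recv[Int]
              X ↦ X
          • more:
            select{err,done,data} → offer{err,done,data}  (select→offer)
              • err:
                X ↦ X
              • done:
                end ↦ end
              • data:
                X ↦ X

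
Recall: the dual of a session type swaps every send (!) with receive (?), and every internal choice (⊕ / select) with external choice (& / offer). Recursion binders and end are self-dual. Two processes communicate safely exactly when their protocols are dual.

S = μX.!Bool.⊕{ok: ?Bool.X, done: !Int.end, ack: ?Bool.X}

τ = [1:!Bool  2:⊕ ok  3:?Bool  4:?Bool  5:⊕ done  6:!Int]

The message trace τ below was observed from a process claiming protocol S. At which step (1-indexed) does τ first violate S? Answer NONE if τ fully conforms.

step 1: !Bool  ok  cont: ⊕{ok: ?Bool.μX.…, done: !Int.end, ack: ?Bool.μX.…}
step 2: ⊕ ok  ok  cont: ?Bool.μX.…
step 3: ?Bool  ok  cont: μX.…
step 4: got ?Bool, protocol expects !Bool  ✗

4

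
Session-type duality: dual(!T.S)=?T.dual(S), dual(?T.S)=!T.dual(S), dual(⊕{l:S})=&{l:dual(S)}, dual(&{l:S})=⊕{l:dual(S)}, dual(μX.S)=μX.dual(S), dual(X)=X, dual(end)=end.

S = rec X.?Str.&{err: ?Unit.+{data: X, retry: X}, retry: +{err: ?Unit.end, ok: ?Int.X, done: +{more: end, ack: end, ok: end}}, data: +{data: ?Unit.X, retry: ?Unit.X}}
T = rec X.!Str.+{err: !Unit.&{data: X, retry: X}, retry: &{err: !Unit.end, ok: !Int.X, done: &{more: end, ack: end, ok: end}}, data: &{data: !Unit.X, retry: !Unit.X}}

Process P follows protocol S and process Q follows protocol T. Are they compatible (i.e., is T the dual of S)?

rec X | rec X  ✓ (μ self-dual)
  ?Str | !Str  ✓
    &{err,retry,data} | +{err,retry,data}  ✓ same labels
      [err]
        ?Unit | !Unit  ✓
          +{data,retry} | &{data,retry}  ✓ same labels
            [data]
              X | X  ✓
            [retry]
              X | X  ✓
      [retry]
        +{err,ok,done} | &{err,ok,done}  ✓ same labels
          [err]
            ?Unit | !Unit  ✓
              end | end  ✓
          [ok]
            ?Int | !Int  ✓
              X | X  ✓
          [done]
            +{more,ack,ok} | &{more,ack,ok}  ✓ same labels
              [more]
                end | end  ✓
              [ack]
                end | end  ✓
              [ok]
                end | end  ✓
      [data]
        +{data,retry} | &{data,retry}  ✓ same labels
          [data]
            ?Unit | !Unit  ✓
              X | X  ✓
          [retry]
            ?Unit | !Unit  ✓
              X | X  ✓

YES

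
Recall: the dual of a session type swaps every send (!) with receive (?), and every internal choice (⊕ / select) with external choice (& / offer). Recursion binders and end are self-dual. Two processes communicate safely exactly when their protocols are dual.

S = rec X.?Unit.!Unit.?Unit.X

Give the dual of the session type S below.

rec X ↦ rec X  (binder kept)
  ?Unit ↦ !Unit
    !Unit ↦ ?Unit
      ?Unit ↦ !Unit
        dual(X) = X

rec X.!Unit.?Unit.!Unit.X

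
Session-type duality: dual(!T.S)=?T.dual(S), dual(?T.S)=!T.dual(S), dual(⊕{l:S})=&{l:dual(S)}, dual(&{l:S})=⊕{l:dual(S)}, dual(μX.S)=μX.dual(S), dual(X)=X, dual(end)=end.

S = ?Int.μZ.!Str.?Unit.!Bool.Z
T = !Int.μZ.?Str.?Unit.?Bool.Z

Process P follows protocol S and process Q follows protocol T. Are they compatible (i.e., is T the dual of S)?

NO

?Int vs !Int  ok
  μZ vs μZ  ok (rec unchanged)
    !Str vs ?Str  ok
      ?Unit vs ?Unit  ✗ same direction on both sides — not dual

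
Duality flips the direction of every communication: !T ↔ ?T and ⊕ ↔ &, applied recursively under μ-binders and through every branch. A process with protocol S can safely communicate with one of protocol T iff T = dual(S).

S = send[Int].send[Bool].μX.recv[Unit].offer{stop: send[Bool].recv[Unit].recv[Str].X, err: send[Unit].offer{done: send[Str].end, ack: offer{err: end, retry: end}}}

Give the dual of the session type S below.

recv[Int].recv[Bool].μX.send[Unit].select{stop: recv[Bool].send[Unit].send[Str].X, err: recv[Unit].select{done: recv[Str].end, ack: select{err: end, retry: end}}}

send[Int] → recv[Int]
  send[Bool] → recv[Bool]
    μX → μX  (μ self-dual)
      recv[Unit] → send[Unit]
        offer{stop,err} → select{stop,err}  (offer→select)
          • stop:
            send[Bool] → recv[Bool]
              recv[Unit] → send[Unit]
                recv[Str] → send[Str]
                  dual(X) = X
          • err:
            send[Unit] → recv[Unit]
              offer{done,ack} → select{done,ack}  (offer→select)
                • done:
                  send[Str] → recv[Str]
                    dual(end) = end
                • ack:
                  offer{err,retry} → select{err,retry}  (offer→select)
                    • err:
                      dual(end) = end
                    • retry:
                      dual(end) = end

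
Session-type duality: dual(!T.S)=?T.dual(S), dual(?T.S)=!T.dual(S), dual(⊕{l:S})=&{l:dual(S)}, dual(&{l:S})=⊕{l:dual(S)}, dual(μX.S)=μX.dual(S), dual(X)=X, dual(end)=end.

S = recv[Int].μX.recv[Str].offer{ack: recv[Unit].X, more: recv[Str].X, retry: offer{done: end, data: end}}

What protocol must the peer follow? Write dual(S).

send[Int].μX.send[Str].select{ack: send[Unit].X, more: send[Str].X, retry: select{done: end, data: end}}

recv[Int] = send[Int]
  μX = μX  (rec unchanged)
    recv[Str] = send[Str]
      offer{ack,more,retry} = select{ack,more,retry}  (external→internal)
        case ack:
          recv[Unit] = send[Unit]
            dual(X) = X
        case more:
          recv[Str] = send[Str]
            dual(X) = X
        case retry:
          offer{done,data} = select{done,data}  (external→internal)
            case done:
              dual(end) = end
            case data:
              dual(end) = end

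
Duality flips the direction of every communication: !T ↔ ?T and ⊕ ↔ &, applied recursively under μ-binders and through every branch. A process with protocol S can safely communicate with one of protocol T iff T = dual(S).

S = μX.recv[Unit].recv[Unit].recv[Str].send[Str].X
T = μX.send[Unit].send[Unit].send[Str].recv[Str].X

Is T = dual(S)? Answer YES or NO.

YES

μX vs μX  ok (binder kept)
  recv[Unit] vs send[Unit]  ok
    recv[Unit] vs send[Unit]  ok
      recv[Str] vs send[Str]  ok
        send[Str] vs recv[Str]  ok
          X vs X  ok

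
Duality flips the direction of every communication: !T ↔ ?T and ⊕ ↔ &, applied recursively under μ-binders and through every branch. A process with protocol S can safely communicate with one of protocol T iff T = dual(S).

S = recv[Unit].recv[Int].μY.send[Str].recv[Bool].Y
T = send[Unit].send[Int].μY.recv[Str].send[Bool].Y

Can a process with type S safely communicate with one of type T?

YES

recv[Unit] | send[Unit]  ✓
  recv[Int] | send[Int]  ✓
    μY | μY  ✓ (rec unchanged)
      send[Str] | recv[Str]  ✓
        recv[Bool] | send[Bool]  ✓
          Y | Y  ✓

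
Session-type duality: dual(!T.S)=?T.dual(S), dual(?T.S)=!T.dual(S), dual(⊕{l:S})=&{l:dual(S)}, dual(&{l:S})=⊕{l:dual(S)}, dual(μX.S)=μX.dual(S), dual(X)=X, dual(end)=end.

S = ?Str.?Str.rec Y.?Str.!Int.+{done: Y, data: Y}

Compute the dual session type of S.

!Str.!Str.rec Y.!Str.?Int.&{done: Y, data: Y}

?Str ↦ !Str
  ?Str ↦ !Str
    rec Y ↦ rec Y  (rec unchanged)
      ?Str ↦ !Str
        !Int ↦ ?Int
          +{done,data} ↦ &{done,data}  (⊕→&)
            [done]
              Y ↦ Y
            [data]
              Y ↦ Y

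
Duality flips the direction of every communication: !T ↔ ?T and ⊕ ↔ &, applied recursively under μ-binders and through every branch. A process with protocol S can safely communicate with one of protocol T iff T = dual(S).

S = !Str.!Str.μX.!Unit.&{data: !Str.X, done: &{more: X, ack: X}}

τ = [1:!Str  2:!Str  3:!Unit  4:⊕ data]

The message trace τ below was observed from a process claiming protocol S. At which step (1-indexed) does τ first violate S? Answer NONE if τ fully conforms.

4

@1 !Str  ✓  state: !Str.μX.…
@2 !Str  ✓  state: μX.…
@3 !Unit  ✓  state: &{data: !Str.μX.…, done: &{more: μX.…, ack: μX.…}}
@4 got ⊕ data, protocol expects & data or & done  ✗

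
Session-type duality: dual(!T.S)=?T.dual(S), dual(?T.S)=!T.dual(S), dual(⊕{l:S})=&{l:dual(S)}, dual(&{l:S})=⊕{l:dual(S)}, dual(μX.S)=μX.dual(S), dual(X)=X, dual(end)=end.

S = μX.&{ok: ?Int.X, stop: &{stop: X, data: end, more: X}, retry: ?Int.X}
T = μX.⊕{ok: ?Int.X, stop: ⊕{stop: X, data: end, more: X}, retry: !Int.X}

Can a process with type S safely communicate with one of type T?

NO

μX vs μX  ✓ (μ self-dual)
  &{ok,stop,retry} vs ⊕{ok,stop,retry}  ✓ label sets agree
    case ok:
      ?Int vs ?Int  ✗ same direction on both sides — not dual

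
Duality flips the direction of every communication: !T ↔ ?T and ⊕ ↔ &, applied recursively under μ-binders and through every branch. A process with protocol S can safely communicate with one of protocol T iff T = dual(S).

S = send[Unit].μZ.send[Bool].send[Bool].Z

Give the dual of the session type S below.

recv[Unit].μZ.recv[Bool].recv[Bool].Z

send[Unit] = recv[Unit]
  μZ = μZ  (binder kept)
    send[Bool] = recv[Bool]
      send[Bool] = recv[Bool]
        dual(Z) = Z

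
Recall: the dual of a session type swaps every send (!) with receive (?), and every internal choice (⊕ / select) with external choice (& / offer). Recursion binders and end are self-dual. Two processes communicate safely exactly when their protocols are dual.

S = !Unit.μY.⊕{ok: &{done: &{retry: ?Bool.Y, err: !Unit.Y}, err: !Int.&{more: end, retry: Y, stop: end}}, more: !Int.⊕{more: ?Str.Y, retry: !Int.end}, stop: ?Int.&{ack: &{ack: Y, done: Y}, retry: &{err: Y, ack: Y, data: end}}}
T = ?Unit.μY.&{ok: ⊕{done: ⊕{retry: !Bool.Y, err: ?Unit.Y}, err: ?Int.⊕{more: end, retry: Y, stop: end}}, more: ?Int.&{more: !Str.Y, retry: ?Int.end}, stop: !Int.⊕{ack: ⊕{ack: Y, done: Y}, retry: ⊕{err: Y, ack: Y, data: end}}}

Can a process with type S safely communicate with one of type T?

YES

!Unit | ?Unit  match
  μY | μY  match (rec unchanged)
    ⊕{ok,more,stop} | &{ok,more,stop}  match same labels
      [ok]
        &{done,err} | ⊕{done,err}  match same labels
          [done]
            &{retry,err} | ⊕{retry,err}  match same labels
              [retry]
                ?Bool | !Bool  match
                  Y | Y  match
              [err]
                !Unit | ?Unit  match
                  Y | Y  match
          [err]
            !Int | ?Int  match
              &{more,retry,stop} | ⊕{more,retry,stop}  match same labels
                [more]
                  end | end  match
                [retry]
                  Y | Y  match
                [stop]
                  end | end  match
      [more]
        !Int | ?Int  match
          ⊕{more,retry} | &{more,retry}  match same labels
            [more]
              ?Str | !Str  match
                Y | Y  match
            [retry]
              !Int | ?Int  match
                end | end  match
      [stop]
        ?Int | !Int  match
          &{ack,retry} | ⊕{ack,retry}  match same labels
            [ack]
              &{ack,done} | ⊕{ack,done}  match same labels
                [ack]
                  Y | Y  match
                [done]
                  Y | Y  match
            [retry]
              &{err,ack,data} | ⊕{err,ack,data}  match same labels
                [err]
                  Y | Y  match
                [ack]
                  Y | Y  match
                [data]
                  end | end  match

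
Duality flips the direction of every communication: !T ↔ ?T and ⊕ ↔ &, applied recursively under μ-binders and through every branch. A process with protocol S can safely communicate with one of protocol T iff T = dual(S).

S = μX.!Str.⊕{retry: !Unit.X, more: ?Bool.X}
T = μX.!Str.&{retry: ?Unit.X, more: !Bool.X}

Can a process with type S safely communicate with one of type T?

NO

μX | μX  match (rec unchanged)
  !Str | !Str  ✗ same direction on both sides — not dual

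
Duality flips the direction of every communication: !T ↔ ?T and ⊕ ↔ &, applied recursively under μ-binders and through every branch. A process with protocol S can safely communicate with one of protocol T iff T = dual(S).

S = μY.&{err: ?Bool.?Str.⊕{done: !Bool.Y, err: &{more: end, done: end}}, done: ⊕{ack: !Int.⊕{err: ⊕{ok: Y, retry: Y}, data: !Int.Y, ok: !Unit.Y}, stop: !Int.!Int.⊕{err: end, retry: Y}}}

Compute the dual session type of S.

μY = μY  (binder kept)
  &{err,done} = ⊕{err,done}  (&→⊕)
    [err]
      ?Bool = !Bool
        ?Str = !Str
          ⊕{done,err} = &{done,err}  (⊕→&)
            [done]
              !Bool = ?Bool
                dual(Y) = Y
            [err]
              &{more,done} = ⊕{more,done}  (&→⊕)
                [more]
                  dual(end) = end
                [done]
                  dual(end) = end
    [done]
      ⊕{ack,stop} = &{ack,stop}  (⊕→&)
        [ack]
          !Int = ?Int
            ⊕{err,data,ok} = &{err,data,ok}  (⊕→&)
              [err]
                ⊕{ok,retry} = &{ok,retry}  (⊕→&)
                  [ok]
                    dual(Y) = Y
                  [retry]
                    dual(Y) = Y
              [data]
                !Int = ?Int
                  dual(Y) = Y
              [ok]
                !Unit = ?Unit
                  dual(Y) = Y
        [stop]
          !Int = ?Int
            !Int = ?Int
              ⊕{err,retry} = &{err,retry}  (⊕→&)
                [err]
                  dual(end) = end
                [retry]
                  dual(Y) = Y

μY.⊕{err: !Bool.!Str.&{done: ?Bool.Y, err: ⊕{more: end, done: end}}, done: &{ack: ?Int.&{err: &{ok: Y, retry: Y}, data: ?Int.Y, ok: ?Unit.Y}, stop: ?Int.?Int.&{err: end, retry: Y}}}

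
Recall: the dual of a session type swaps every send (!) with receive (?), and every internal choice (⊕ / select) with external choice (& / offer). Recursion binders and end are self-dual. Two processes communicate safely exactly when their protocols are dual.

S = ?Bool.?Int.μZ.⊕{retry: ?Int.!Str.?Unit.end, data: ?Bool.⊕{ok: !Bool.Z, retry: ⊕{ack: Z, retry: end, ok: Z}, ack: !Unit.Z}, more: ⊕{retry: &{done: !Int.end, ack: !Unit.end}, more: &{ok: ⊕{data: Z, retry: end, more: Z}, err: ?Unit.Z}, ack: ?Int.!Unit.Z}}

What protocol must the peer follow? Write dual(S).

?Bool → !Bool
  ?Int → !Int
    μZ → μZ  (binder kept)
      ⊕{retry,data,more} → &{retry,data,more}  (internal→external)
        [retry]
          ?Int → !Int
            !Str → ?Str
              ?Unit → !Unit
                end self-dual
        [data]
          ?Bool → !Bool
            ⊕{ok,retry,ack} → &{ok,retry,ack}  (internal→external)
              [ok]
                !Bool → ?Bool
                  Z self-dual
              [retry]
                ⊕{ack,retry,ok} → &{ack,retry,ok}  (internal→external)
                  [ack]
                    Z self-dual
                  [retry]
                    end self-dual
                  [ok]
                    Z self-dual
              [ack]
                !Unit → ?Unit
                  Z self-dual
        [more]
          ⊕{retry,more,ack} → &{retry,more,ack}  (internal→external)
            [retry]
              &{done,ack} → ⊕{done,ack}  (external→internal)
                [done]
                  !Int → ?Int
                    end self-dual
                [ack]
                  !Unit → ?Unit
                    end self-dual
            [more]
              &{ok,err} → ⊕{ok,err}  (external→internal)
                [ok]
                  ⊕{data,retry,more} → &{data,retry,more}  (internal→external)
                    [data]
                      Z self-dual
                    [retry]
                      end self-dual
                    [more]
                      Z self-dual
                [err]
                  ?Unit → !Unit
                    Z self-dual
            [ack]
              ?Int → !Int
                !Unit → ?Unit
                  Z self-dual

!Bool.!Int.μZ.&{retry: !Int.?Str.!Unit.end, data: !Bool.&{ok: ?Bool.Z, retry: &{ack: Z, retry: end, ok: Z}, ack: ?Unit.Z}, more: &{retry: ⊕{done: ?Int.end, ack: ?Unit.end}, more: ⊕{ok: &{data: Z, retry: end, more: Z}, err: !Unit.Z}, ack: !Int.?Unit.Z}}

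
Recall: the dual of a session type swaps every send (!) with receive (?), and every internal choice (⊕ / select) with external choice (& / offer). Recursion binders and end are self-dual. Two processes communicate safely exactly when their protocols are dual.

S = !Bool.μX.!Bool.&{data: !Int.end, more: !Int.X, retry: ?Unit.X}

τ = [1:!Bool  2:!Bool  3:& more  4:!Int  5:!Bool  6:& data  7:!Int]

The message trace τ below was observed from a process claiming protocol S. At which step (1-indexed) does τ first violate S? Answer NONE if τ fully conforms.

NONE

[1] !Bool  ok  now at μX.…
[2] !Bool  ok  now at &{data: !Int.end, more: !Int.μX.…, retry: ?Unit.μX.…}
[3] & more  ok  now at !Int.μX.…
[4] !Int  ok  now at μX.…
[5] !Bool  ok  now at &{data: !Int.end, more: !Int.μX.…, retry: ?Unit.μX.…}
[6] & data  ok  now at !Int.end
[7] !Int  ok  now at end
all 7 steps conform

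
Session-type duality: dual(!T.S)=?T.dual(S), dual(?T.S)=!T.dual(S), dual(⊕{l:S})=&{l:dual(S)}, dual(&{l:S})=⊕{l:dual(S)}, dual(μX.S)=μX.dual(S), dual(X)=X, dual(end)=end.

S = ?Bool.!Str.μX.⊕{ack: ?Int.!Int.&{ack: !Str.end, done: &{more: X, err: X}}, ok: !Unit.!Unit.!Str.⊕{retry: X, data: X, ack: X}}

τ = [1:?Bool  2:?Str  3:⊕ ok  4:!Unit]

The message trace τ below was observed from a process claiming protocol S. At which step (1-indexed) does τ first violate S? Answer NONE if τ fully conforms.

2

@1 ?Bool  match  now at !Str.μX.…
@2 got ?Str, protocol expects !Str  ✗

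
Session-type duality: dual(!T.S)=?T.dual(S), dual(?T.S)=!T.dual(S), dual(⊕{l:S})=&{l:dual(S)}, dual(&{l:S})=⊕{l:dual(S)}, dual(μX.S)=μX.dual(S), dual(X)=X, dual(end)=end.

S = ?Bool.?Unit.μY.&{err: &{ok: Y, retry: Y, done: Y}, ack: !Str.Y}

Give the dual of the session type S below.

?Bool = !Bool
  ?Unit = !Unit
    μY = μY  (rec unchanged)
      &{err,ack} = ⊕{err,ack}  (external→internal)
        [err]
          &{ok,retry,done} = ⊕{ok,retry,done}  (external→internal)
            [ok]
              Y ↦ Y
            [retry]
              Y ↦ Y
            [done]
              Y ↦ Y
        [ack]
          !Str = ?Str
            Y ↦ Y

!Bool.!Unit.μY.⊕{err: ⊕{ok: Y, retry: Y, done: Y}, ack: ?Str.Y}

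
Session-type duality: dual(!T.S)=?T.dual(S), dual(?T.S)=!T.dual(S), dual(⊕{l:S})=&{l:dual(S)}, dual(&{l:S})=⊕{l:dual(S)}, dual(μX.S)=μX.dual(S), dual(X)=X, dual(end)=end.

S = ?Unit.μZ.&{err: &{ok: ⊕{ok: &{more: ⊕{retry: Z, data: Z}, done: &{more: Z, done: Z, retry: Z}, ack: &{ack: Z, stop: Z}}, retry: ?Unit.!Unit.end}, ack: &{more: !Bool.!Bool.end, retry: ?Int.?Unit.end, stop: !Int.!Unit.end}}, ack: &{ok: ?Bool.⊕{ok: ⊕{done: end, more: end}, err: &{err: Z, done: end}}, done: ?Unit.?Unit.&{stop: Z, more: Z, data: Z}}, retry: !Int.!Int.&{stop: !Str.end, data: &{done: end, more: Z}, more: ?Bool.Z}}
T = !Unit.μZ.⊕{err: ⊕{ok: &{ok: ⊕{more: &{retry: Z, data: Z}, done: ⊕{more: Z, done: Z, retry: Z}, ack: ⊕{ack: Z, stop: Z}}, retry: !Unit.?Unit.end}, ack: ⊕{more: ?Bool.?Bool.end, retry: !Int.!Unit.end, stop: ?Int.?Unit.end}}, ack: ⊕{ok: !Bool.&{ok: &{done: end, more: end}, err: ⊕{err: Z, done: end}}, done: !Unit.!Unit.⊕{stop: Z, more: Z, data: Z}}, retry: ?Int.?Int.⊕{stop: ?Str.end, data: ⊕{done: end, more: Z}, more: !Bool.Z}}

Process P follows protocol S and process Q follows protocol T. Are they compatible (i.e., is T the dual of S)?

?Unit | !Unit  ok
  μZ | μZ  ok (rec unchanged)
    &{err,ack,retry} | ⊕{err,ack,retry}  ok same labels
      • err:
        &{ok,ack} | ⊕{ok,ack}  ok same labels
          • ok:
            ⊕{ok,retry} | &{ok,retry}  ok same labels
              • ok:
                &{more,done,ack} | ⊕{more,done,ack}  ok same labels
                  • more:
                    ⊕{retry,data} | &{retry,data}  ok same labels
                      • retry:
                        Z | Z  ok
                      • data:
                        Z | Z  ok
                  • done:
                    &{more,done,retry} | ⊕{more,done,retry}  ok same labels
                      • more:
                        Z | Z  ok
                      • done:
                        Z | Z  ok
                      • retry:
                        Z | Z  ok
                  • ack:
                    &{ack,stop} | ⊕{ack,stop}  ok same labels
                      • ack:
                        Z | Z  ok
                      • stop:
                        Z | Z  ok
              • retry:
                ?Unit | !Unit  ok
                  !Unit | ?Unit  ok
                    end | end  ok
          • ack:
            &{more,retry,stop} | ⊕{more,retry,stop}  ok same labels
              • more:
                !Bool | ?Bool  ok
                  !Bool | ?Bool  ok
                    end | end  ok
              • retry:
                ?Int | !Int  ok
                  ?Unit | !Unit  ok
                    end | end  ok
              • stop:
                !Int | ?Int  ok
                  !Unit | ?Unit  ok
                    end | end  ok
      • ack:
        &{ok,done} | ⊕{ok,done}  ok same labels
          • ok:
            ?Bool | !Bool  ok
              ⊕{ok,err} | &{ok,err}  ok same labels
                • ok:
                  ⊕{done,more} | &{done,more}  ok same labels
                    • done:
                      end | end  ok
                    • more:
                      end | end  ok
                • err:
                  &{err,done} | ⊕{err,done}  ok same labels
                    • err:
                      Z | Z  ok
                    • done:
                      end | end  ok
          • done:
            ?Unit | !Unit  ok
              ?Unit | !Unit  ok
                &{stop,more,data} | ⊕{stop,more,data}  ok same labels
                  • stop:
                    Z | Z  ok
                  • more:
                    Z | Z  ok
                  • data:
                    Z | Z  ok
      • retry:
        !Int | ?Int  ok
          !Int | ?Int  ok
            &{stop,data,more} | ⊕{stop,data,more}  ok same labels
              • stop:
                !Str | ?Str  ok
                  end | end  ok
              • data:
                &{done,more} | ⊕{done,more}  ok same labels
                  • done:
                    end | end  ok
                  • more:
                    Z | Z  ok
              • more:
                ?Bool | !Bool  ok
                  Z | Z  ok

YES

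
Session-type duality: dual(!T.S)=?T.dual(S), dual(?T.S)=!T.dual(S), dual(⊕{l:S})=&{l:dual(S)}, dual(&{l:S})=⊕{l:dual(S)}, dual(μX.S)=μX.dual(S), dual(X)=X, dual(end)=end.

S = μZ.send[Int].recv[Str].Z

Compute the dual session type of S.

μZ = μZ  (rec unchanged)
  send[Int] = recv[Int]
    recv[Str] = send[Str]
      Z ↦ Z

μZ.recv[Int].send[Str].Z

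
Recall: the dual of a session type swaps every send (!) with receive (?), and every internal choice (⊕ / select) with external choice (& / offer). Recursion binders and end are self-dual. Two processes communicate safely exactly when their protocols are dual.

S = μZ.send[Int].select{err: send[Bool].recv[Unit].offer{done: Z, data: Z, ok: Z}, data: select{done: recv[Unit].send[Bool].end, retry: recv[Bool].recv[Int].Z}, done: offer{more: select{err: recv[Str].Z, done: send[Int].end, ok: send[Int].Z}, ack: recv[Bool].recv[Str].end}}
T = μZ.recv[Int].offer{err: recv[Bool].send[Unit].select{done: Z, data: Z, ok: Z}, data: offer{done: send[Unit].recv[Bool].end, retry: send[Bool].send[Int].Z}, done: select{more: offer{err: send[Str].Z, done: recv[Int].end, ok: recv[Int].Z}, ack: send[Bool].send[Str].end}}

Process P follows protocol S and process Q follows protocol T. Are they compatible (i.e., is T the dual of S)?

YES

μZ | μZ  ✓ (binder kept)
  send[Int] | recv[Int]  ✓
    select{err,data,done} | offer{err,data,done}  ✓ label sets agree
      case err:
        send[Bool] | recv[Bool]  ✓
          recv[Unit] | send[Unit]  ✓
            offer{done,data,ok} | select{done,data,ok}  ✓ label sets agree
              case done:
                Z | Z  ✓
              case data:
                Z | Z  ✓
              case ok:
                Z | Z  ✓
      case data:
        select{done,retry} | offer{done,retry}  ✓ label sets agree
          case done:
            recv[Unit] | send[Unit]  ✓
              send[Bool] | recv[Bool]  ✓
                end | end  ✓
          case retry:
            recv[Bool] | send[Bool]  ✓
              recv[Int] | send[Int]  ✓
                Z | Z  ✓
      case done:
        offer{more,ack} | select{more,ack}  ✓ label sets agree
          case more:
            select{err,done,ok} | offer{err,done,ok}  ✓ label sets agree
              case err:
                recv[Str] | send[Str]  ✓
                  Z | Z  ✓
              case done:
                send[Int] | recv[Int]  ✓
                  end | end  ✓
              case ok:
                send[Int] | recv[Int]  ✓
                  Z | Z  ✓
          case ack:
            recv[Bool] | send[Bool]  ✓
              recv[Str] | send[Str]  ✓
                end | end  ✓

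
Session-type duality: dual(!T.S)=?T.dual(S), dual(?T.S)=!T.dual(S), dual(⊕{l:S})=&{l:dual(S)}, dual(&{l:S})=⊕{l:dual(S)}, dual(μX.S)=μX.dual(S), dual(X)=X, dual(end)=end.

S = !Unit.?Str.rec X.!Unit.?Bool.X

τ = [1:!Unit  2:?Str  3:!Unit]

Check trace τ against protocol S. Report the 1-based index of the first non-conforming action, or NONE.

NONE

[1] !Unit  ok  now at ?Str.rec X.…
[2] ?Str  ok  now at rec X.…
[3] !Unit  ok  now at ?Bool.rec X.…
all 3 steps conform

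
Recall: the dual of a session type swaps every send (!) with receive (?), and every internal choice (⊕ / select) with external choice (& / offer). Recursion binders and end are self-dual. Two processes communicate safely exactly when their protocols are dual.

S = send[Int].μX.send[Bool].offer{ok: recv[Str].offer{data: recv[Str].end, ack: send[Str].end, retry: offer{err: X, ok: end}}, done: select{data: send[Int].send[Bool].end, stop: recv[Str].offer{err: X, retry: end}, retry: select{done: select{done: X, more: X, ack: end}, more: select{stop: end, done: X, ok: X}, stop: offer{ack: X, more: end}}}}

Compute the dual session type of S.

recv[Int].μX.recv[Bool].select{ok: send[Str].select{data: send[Str].end, ack: recv[Str].end, retry: select{err: X, ok: end}}, done: offer{data: recv[Int].recv[Bool].end, stop: send[Str].select{err: X, retry: end}, retry: offer{done: offer{done: X, more: X, ack: end}, more: offer{stop: end, done: X, ok: X}, stop: select{ack: X, more: end}}}}

send[Int] ↦ recv[Int]
  μX ↦ μX  (μ self-dual)
    send[Bool] ↦ recv[Bool]
      offer{ok,done} ↦ select{ok,done}  (&→⊕)
        case ok:
          recv[Str] ↦ send[Str]
            offer{data,ack,retry} ↦ select{data,ack,retry}  (&→⊕)
              case data:
                recv[Str] ↦ send[Str]
                  end ↦ end
              case ack:
                send[Str] ↦ recv[Str]
                  end ↦ end
              case retry:
                offer{err,ok} ↦ select{err,ok}  (&→⊕)
                  case err:
                    X ↦ X
                  case ok:
                    end ↦ end
        case done:
          select{data,stop,retry} ↦ offer{data,stop,retry}  (select→offer)
            case data:
              send[Int] ↦ recv[Int]
                send[Bool] ↦ recv[Bool]
                  end ↦ end
            case stop:
              recv[Str] ↦ send[Str]
                offer{err,retry} ↦ select{err,retry}  (&→⊕)
                  case err:
                    X ↦ X
                  case retry:
                    end ↦ end
            case retry:
              select{done,more,stop} ↦ offer{done,more,stop}  (select→offer)
                case done:
                  select{done,more,ack} ↦ offer{done,more,ack}  (select→offer)
                    case done:
                      X ↦ X
                    case more:
                      X ↦ X
                    case ack:
                      end ↦ end
                case more:
                  select{stop,done,ok} ↦ offer{stop,done,ok}  (select→offer)
                    case stop:
                      end ↦ end
                    case done:
                      X ↦ X
                    case ok:
                      X ↦ X
                case stop:
                  offer{ack,more} ↦ select{ack,more}  (&→⊕)
                    case ack:
                      X ↦ X
                    case more:
                      end ↦ end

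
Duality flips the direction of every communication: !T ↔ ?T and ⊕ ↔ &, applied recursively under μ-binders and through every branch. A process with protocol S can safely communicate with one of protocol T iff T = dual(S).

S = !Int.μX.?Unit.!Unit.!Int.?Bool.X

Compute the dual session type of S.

?Int.μX.!Unit.?Unit.?Int.!Bool.X

!Int ↦ ?Int
  μX ↦ μX  (μ self-dual)
    ?Unit ↦ !Unit
      !Unit ↦ ?Unit
        !Int ↦ ?Int
          ?Bool ↦ !Bool
            X self-dual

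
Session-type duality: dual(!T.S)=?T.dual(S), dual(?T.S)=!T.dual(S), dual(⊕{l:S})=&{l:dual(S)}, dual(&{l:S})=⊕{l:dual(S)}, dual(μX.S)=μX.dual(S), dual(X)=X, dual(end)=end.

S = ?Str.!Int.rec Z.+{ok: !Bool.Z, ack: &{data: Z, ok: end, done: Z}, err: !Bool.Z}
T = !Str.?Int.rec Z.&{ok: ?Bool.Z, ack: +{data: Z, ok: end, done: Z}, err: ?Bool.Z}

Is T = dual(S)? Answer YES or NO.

YES

?Str | !Str  match
  !Int | ?Int  match
    rec Z | rec Z  match (μ self-dual)
      +{ok,ack,err} | &{ok,ack,err}  match labels match
        • ok:
          !Bool | ?Bool  match
            Z | Z  match
        • ack:
          &{data,ok,done} | +{data,ok,done}  match labels match
            • data:
              Z | Z  match
            • ok:
              end | end  match
            • done:
              Z | Z  match
        • err:
          !Bool | ?Bool  match
            Z | Z  match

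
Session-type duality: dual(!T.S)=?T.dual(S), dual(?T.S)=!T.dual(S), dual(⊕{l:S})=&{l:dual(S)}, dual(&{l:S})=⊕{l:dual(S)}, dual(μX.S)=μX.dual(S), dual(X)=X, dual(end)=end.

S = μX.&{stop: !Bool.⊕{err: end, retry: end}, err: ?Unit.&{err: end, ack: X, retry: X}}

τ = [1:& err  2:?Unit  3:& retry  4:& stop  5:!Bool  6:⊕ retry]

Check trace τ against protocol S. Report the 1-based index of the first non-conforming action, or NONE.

NONE

step 1: & err  ok  cont: ?Unit.&{err: end, ack: μX.…, retry: μX.…}
step 2: ?Unit  ok  cont: &{err: end, ack: μX.…, retry: μX.…}
step 3: & retry  ok  cont: μX.…
step 4: & stop  ok  cont: !Bool.⊕{err: end, retry: end}
step 5: !Bool  ok  cont: ⊕{err: end, retry: end}
step 6: ⊕ retry  ok  cont: end
all 6 steps conform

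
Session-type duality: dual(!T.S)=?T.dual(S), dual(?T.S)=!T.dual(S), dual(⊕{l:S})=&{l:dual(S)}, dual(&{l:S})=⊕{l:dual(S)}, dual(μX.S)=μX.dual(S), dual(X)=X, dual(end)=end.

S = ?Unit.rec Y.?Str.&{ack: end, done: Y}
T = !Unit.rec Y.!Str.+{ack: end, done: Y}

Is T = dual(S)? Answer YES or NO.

YES

?Unit ‖ !Unit  ok
  rec Y ‖ rec Y  ok (binder kept)
    ?Str ‖ !Str  ok
      &{ack,done} ‖ +{ack,done}  ok labels match
        [ack]
          end ‖ end  ok
        [done]
          Y ‖ Y  ok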